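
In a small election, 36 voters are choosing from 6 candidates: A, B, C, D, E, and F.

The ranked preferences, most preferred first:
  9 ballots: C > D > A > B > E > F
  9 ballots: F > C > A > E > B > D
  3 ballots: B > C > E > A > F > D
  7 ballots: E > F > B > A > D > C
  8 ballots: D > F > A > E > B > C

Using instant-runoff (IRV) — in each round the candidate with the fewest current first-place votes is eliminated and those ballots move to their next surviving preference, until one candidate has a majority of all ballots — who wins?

F

Round 1: A 0, B 3, C 9, D 8, E 7, F 9. A eliminated.
Round 2: B 3, C 9, D 8, E 7, F 9. B eliminated.
Round 3: C 12, D 8, E 7, F 9. E eliminated.
Round 4: C 12, D 8, F 16. D eliminated.
Round 5: C 12, F 24. F has a majority (≥19).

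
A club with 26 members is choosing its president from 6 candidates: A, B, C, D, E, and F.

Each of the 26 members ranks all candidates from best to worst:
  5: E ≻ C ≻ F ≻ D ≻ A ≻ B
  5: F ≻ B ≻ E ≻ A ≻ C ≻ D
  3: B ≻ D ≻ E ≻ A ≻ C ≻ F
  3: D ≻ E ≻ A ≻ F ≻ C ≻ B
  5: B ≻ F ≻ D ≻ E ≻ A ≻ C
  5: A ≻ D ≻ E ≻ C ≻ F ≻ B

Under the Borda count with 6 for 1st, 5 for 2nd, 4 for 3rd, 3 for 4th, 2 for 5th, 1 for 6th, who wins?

E

A: 5×2 + 5×3 + 3×3 + 3×4 + 5×2 + 5×6 = 86
B: 5×1 + 5×5 + 3×6 + 3×1 + 5×6 + 5×1 = 86
C: 5×5 + 5×2 + 3×2 + 3×2 + 5×1 + 5×3 = 67
D: 5×3 + 5×1 + 3×5 + 3×6 + 5×4 + 5×5 = 98
E: 5×6 + 5×4 + 3×4 + 3×5 + 5×3 + 5×4 = 112
F: 5×4 + 5×6 + 3×1 + 3×3 + 5×5 + 5×2 = 97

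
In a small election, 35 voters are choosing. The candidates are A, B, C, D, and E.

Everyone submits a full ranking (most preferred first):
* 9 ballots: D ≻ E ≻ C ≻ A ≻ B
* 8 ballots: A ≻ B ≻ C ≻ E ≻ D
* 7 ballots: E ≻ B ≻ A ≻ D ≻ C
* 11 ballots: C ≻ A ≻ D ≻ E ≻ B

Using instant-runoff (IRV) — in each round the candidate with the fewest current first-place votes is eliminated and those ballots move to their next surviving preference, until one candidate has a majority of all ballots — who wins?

C

Round 1: A 8, B 0, C 11, D 9, E 7. B eliminated.
Round 2: A 8, C 11, D 9, E 7. E eliminated.
Round 3: A 15, C 11, D 9. D eliminated.
Round 4: A 15, C 20. C has a majority (≥18).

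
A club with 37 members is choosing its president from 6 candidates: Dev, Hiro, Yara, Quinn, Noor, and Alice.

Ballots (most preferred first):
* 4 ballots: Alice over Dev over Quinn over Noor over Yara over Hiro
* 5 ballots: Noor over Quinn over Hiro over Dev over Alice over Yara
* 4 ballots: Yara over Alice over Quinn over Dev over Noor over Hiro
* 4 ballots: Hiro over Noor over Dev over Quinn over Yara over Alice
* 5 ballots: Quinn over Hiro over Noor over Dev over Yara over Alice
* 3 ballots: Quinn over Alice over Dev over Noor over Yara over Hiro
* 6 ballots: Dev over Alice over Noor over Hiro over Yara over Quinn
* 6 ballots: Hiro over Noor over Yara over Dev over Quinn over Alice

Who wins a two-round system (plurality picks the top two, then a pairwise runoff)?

Quinn

Round 1 first-place votes: Dev 6, Hiro 10, Yara 4, Quinn 8, Noor 5, Alice 4. Hiro and Quinn advance.
Runoff: Hiro is ranked above Quinn on 16 ballots, Quinn above Hiro on 21.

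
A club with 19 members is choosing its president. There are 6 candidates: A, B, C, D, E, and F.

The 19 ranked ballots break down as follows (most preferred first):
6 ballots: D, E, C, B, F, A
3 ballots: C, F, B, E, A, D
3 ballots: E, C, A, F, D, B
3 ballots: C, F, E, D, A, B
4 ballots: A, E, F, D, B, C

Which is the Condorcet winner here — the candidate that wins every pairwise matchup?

E vs A: 15–4
E vs B: 16–3
E vs C: 13–6
E vs D: 13–6
E vs F: 13–6
E beats every other candidate.

E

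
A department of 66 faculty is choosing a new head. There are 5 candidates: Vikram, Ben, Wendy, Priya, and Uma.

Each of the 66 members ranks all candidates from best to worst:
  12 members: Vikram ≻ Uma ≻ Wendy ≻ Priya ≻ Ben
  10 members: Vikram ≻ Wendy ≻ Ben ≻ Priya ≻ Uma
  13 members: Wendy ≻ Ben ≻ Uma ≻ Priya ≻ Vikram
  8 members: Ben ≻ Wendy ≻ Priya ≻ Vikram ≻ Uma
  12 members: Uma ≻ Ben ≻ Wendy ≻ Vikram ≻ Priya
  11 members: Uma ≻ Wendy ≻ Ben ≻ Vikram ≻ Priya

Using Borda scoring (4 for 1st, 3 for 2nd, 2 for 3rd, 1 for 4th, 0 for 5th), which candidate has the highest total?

Vikram: 12×4 + 10×4 + 13×0 + 8×1 + 12×1 + 11×1 = 119
Ben: 12×0 + 10×2 + 13×3 + 8×4 + 12×3 + 11×2 = 149
Wendy: 12×2 + 10×3 + 13×4 + 8×3 + 12×2 + 11×3 = 187
Priya: 12×1 + 10×1 + 13×1 + 8×2 + 12×0 + 11×0 = 51
Uma: 12×3 + 10×0 + 13×2 + 8×0 + 12×4 + 11×4 = 154

Wendy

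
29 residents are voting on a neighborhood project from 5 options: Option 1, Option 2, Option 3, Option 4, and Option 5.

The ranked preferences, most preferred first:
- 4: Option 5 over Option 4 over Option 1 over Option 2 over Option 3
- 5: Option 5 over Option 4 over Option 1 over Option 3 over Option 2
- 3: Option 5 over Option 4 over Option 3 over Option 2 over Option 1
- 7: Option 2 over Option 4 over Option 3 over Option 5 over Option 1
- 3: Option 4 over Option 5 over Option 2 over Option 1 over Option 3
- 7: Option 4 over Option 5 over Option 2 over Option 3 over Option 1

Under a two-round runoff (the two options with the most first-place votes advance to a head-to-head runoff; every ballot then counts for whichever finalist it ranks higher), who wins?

Option 4

Round 1 first-place votes: Option 1 0, Option 2 7, Option 3 0, Option 4 10, Option 5 12. Option 5 and Option 4 advance.
Runoff: Option 5 is ranked above Option 4 on 12 ballots, Option 4 above Option 5 on 17.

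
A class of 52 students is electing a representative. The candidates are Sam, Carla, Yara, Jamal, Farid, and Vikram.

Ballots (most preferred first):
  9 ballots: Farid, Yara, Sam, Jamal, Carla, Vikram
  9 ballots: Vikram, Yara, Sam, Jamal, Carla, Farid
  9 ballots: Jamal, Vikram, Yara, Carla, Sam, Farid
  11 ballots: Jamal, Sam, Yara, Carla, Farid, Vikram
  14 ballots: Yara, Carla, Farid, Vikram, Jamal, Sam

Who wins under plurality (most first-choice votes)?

Jamal

First-place votes: Sam 0, Carla 0, Yara 14, Jamal 20, Farid 9, Vikram 9.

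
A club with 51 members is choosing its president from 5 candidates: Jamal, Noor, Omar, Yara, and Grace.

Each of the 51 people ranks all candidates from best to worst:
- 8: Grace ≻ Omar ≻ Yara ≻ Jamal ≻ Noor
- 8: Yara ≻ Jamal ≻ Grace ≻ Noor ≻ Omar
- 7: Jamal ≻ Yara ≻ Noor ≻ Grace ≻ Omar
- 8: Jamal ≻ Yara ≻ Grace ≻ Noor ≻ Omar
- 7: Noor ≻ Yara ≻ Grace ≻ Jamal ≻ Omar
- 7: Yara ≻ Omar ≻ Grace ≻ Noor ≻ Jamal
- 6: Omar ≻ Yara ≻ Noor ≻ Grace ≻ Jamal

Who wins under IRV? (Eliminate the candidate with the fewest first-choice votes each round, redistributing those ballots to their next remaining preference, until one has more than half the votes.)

Round 1: Jamal 15, Noor 7, Omar 6, Yara 15, Grace 8. Omar eliminated.
Round 2: Jamal 15, Noor 7, Yara 21, Grace 8. Noor eliminated.
Round 3: Jamal 15, Yara 28, Grace 8. Yara has a majority (≥26).

Yara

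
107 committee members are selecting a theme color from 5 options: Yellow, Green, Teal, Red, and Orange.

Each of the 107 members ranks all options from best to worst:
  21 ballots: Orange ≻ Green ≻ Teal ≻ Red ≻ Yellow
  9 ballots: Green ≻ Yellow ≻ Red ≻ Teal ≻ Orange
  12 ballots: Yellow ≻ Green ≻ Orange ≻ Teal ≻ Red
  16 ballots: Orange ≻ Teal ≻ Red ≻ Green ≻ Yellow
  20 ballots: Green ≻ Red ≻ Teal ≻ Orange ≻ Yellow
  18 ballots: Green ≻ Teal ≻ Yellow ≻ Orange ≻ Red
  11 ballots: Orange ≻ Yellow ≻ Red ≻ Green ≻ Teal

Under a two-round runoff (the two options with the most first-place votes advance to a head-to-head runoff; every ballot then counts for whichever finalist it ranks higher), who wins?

Round 1 first-place votes: Yellow 12, Green 47, Teal 0, Red 0, Orange 48. Orange and Green advance.
Runoff: Orange is ranked above Green on 48 ballots, Green above Orange on 59.

Green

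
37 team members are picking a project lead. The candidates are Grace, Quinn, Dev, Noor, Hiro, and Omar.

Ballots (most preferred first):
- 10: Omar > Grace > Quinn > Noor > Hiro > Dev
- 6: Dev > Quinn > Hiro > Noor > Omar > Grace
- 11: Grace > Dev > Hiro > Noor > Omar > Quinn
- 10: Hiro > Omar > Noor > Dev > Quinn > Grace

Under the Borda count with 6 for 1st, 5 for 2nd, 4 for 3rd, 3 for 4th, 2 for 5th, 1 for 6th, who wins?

Grace: 10×5 + 6×1 + 11×6 + 10×1 = 132
Quinn: 10×4 + 6×5 + 11×1 + 10×2 = 101
Dev: 10×1 + 6×6 + 11×5 + 10×3 = 131
Noor: 10×3 + 6×3 + 11×3 + 10×4 = 121
Hiro: 10×2 + 6×4 + 11×4 + 10×6 = 148
Omar: 10×6 + 6×2 + 11×2 + 10×5 = 144

Hiro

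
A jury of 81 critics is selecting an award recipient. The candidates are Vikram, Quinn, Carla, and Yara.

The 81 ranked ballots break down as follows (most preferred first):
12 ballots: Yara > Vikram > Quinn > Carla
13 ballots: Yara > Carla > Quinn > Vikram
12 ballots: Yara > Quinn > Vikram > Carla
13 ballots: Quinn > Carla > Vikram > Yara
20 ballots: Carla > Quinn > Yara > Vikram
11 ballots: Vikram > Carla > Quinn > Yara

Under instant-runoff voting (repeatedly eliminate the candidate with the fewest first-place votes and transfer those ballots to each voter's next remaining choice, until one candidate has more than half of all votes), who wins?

Carla

Round 1: Vikram 11, Quinn 13, Carla 20, Yara 37. Vikram eliminated.
Round 2: Quinn 13, Carla 31, Yara 37. Quinn eliminated.
Round 3: Carla 44, Yara 37. Carla has a majority (≥41).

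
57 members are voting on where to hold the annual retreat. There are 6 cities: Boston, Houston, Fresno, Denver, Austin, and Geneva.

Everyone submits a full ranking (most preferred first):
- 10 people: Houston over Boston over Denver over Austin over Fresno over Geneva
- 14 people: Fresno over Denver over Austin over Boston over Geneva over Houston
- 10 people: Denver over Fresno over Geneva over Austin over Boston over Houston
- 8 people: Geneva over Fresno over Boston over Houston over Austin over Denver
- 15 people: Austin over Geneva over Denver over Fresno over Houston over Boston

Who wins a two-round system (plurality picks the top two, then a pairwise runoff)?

Round 1 first-place votes: Boston 0, Houston 10, Fresno 14, Denver 10, Austin 15, Geneva 8. Austin and Fresno advance.
Runoff: Austin is ranked above Fresno on 25 ballots, Fresno above Austin on 32.

Fresno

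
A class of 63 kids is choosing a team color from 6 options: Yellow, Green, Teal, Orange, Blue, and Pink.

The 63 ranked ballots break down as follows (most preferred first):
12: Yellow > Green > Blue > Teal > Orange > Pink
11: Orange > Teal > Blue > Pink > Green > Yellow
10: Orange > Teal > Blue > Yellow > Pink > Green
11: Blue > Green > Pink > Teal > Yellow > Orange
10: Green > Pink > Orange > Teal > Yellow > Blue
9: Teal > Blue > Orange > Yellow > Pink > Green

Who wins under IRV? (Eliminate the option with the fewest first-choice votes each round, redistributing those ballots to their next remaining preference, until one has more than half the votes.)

Round 1: Yellow 12, Green 10, Teal 9, Orange 21, Blue 11, Pink 0. Pink eliminated.
Round 2: Yellow 12, Green 10, Teal 9, Orange 21, Blue 11. Teal eliminated.
Round 3: Yellow 12, Green 10, Orange 21, Blue 20. Green eliminated.
Round 4: Yellow 12, Orange 31, Blue 20. Yellow eliminated.
Round 5: Orange 31, Blue 32. Blue has a majority (≥32).

Blue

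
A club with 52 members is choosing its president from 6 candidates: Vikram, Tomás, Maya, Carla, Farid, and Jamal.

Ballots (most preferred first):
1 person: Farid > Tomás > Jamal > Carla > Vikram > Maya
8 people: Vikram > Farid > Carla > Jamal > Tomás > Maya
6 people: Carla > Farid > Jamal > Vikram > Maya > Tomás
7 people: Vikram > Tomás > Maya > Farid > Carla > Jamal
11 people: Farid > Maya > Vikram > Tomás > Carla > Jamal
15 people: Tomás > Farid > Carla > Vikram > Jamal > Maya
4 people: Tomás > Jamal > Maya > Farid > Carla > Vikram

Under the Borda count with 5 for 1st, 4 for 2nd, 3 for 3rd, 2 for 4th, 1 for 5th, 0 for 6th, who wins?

Vikram: 1×1 + 8×5 + 6×2 + 7×5 + 11×3 + 15×2 + 4×0 = 151
Tomás: 1×4 + 8×1 + 6×0 + 7×4 + 11×2 + 15×5 + 4×5 = 157
Maya: 1×0 + 8×0 + 6×1 + 7×3 + 11×4 + 15×0 + 4×3 = 83
Carla: 1×2 + 8×3 + 6×5 + 7×1 + 11×1 + 15×3 + 4×1 = 123
Farid: 1×5 + 8×4 + 6×4 + 7×2 + 11×5 + 15×4 + 4×2 = 198
Jamal: 1×3 + 8×2 + 6×3 + 7×0 + 11×0 + 15×1 + 4×4 = 68

Farid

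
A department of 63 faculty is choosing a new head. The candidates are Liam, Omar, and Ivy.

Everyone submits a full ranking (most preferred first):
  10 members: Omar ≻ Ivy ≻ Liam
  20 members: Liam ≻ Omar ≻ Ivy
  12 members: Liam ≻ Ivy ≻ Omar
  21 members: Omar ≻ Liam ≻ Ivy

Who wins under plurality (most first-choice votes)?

First-place votes: Liam 32, Omar 31, Ivy 0.

Liam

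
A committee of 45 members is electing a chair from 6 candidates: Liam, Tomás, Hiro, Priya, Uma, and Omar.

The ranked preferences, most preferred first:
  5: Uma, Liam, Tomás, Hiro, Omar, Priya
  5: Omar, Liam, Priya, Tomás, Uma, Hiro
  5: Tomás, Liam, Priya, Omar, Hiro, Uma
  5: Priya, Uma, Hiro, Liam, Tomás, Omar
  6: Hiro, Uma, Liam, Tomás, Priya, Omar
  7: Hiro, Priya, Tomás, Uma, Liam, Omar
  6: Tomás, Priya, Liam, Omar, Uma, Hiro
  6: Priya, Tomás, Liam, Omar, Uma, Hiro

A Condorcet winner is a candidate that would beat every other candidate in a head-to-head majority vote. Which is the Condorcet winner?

Priya

Priya vs Liam: 24–21
Priya vs Tomás: 23–22
Priya vs Hiro: 27–18
Priya vs Uma: 34–11
Priya vs Omar: 35–10
Priya beats every other candidate.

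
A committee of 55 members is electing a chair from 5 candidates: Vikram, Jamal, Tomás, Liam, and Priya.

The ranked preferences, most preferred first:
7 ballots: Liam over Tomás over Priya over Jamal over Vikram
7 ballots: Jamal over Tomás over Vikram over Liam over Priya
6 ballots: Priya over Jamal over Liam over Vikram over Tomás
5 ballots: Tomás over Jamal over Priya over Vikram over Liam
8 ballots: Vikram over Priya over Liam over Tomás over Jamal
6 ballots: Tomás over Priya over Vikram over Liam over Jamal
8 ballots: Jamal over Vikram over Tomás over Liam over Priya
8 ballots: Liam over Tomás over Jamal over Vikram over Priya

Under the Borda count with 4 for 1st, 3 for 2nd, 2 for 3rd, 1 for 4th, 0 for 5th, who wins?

Tomás

Vikram: 7×0 + 7×2 + 6×1 + 5×1 + 8×4 + 6×2 + 8×3 + 8×1 = 101
Jamal: 7×1 + 7×4 + 6×3 + 5×3 + 8×0 + 6×0 + 8×4 + 8×2 = 116
Tomás: 7×3 + 7×3 + 6×0 + 5×4 + 8×1 + 6×4 + 8×2 + 8×3 = 134
Liam: 7×4 + 7×1 + 6×2 + 5×0 + 8×2 + 6×1 + 8×1 + 8×4 = 109
Priya: 7×2 + 7×0 + 6×4 + 5×2 + 8×3 + 6×3 + 8×0 + 8×0 = 90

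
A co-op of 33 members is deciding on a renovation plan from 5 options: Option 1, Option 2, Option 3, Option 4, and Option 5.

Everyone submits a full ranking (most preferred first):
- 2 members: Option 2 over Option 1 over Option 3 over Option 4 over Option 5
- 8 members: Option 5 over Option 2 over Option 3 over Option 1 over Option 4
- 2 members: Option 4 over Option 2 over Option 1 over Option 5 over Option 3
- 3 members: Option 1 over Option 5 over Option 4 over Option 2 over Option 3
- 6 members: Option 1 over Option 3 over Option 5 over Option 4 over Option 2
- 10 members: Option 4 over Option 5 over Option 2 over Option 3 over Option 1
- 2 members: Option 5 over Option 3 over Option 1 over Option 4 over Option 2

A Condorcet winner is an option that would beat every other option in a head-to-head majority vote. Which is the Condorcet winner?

Option 5 vs Option 1: 20–13
Option 5 vs Option 2: 29–4
Option 5 vs Option 3: 25–8
Option 5 vs Option 4: 19–14
Option 5 beats every other option.

Option 5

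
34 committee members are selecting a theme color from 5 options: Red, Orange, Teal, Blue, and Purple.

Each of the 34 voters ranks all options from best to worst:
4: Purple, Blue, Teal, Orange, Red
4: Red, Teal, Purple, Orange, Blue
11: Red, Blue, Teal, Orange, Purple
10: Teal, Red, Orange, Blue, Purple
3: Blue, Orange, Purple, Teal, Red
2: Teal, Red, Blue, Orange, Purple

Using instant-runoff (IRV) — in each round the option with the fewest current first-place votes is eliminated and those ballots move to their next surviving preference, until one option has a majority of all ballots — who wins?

Teal

Round 1: Red 15, Orange 0, Teal 12, Blue 3, Purple 4. Orange eliminated.
Round 2: Red 15, Teal 12, Blue 3, Purple 4. Blue eliminated.
Round 3: Red 15, Teal 12, Purple 7. Purple eliminated.
Round 4: Red 15, Teal 19. Teal has a majority (≥18).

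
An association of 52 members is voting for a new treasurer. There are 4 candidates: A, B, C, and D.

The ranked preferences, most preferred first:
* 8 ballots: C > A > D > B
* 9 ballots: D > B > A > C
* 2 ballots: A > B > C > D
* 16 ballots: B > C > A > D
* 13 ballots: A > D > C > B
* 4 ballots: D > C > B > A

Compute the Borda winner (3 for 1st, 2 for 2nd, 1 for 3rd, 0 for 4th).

A

A: 8×2 + 9×1 + 2×3 + 16×1 + 13×3 + 4×0 = 86
B: 8×0 + 9×2 + 2×2 + 16×3 + 13×0 + 4×1 = 74
C: 8×3 + 9×0 + 2×1 + 16×2 + 13×1 + 4×2 = 79
D: 8×1 + 9×3 + 2×0 + 16×0 + 13×2 + 4×3 = 73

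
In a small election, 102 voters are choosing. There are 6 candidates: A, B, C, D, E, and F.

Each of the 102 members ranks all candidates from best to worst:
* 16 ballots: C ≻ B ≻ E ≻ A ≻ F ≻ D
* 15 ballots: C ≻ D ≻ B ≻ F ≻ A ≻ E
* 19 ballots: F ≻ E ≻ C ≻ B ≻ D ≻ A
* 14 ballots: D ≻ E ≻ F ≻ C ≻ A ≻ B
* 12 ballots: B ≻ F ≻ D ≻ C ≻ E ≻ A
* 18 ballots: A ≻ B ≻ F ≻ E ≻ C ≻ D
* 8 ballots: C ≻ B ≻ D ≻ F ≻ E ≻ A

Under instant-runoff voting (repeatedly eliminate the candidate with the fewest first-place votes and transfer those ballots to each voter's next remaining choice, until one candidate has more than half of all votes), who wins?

F

Round 1: A 18, B 12, C 39, D 14, E 0, F 19. E eliminated.
Round 2: A 18, B 12, C 39, D 14, F 19. B eliminated.
Round 3: A 18, C 39, D 14, F 31. D eliminated.
Round 4: A 18, C 39, F 45. A eliminated.
Round 5: C 39, F 63. F has a majority (≥52).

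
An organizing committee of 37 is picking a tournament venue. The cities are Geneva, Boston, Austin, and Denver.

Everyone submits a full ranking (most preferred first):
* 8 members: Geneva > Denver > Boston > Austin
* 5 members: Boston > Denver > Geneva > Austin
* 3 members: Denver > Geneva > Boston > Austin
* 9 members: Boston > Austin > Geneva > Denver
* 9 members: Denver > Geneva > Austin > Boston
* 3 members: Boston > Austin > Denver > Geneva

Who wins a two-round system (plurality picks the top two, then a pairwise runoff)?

Round 1 first-place votes: Geneva 8, Boston 17, Austin 0, Denver 12. Boston and Denver advance.
Runoff: Boston is ranked above Denver on 17 ballots, Denver above Boston on 20.

Denver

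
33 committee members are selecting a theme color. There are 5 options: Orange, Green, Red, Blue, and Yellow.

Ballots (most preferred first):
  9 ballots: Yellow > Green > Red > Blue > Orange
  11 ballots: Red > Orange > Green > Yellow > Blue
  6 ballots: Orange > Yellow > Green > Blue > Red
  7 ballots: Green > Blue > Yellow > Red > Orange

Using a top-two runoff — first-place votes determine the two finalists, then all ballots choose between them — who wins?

Round 1 first-place votes: Orange 6, Green 7, Red 11, Blue 0, Yellow 9. Red and Yellow advance.
Runoff: Red is ranked above Yellow on 11 ballots, Yellow above Red on 22.

Yellow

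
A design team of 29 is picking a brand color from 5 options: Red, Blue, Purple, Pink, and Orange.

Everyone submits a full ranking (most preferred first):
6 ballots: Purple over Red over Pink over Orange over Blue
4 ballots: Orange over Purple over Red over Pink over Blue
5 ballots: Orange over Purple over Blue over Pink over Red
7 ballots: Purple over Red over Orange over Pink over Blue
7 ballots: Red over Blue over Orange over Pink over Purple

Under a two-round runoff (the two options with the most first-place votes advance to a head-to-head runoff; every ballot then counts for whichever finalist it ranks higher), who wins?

Orange

Round 1 first-place votes: Red 7, Blue 0, Purple 13, Pink 0, Orange 9. Purple and Orange advance.
Runoff: Purple is ranked above Orange on 13 ballots, Orange above Purple on 16.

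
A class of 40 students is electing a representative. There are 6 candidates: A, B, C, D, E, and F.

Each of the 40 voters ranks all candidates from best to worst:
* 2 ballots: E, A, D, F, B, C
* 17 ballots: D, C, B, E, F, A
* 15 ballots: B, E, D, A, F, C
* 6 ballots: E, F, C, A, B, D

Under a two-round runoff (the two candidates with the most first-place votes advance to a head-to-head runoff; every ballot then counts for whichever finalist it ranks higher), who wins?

Round 1 first-place votes: A 0, B 15, C 0, D 17, E 8, F 0. D and B advance.
Runoff: D is ranked above B on 19 ballots, B above D on 21.

B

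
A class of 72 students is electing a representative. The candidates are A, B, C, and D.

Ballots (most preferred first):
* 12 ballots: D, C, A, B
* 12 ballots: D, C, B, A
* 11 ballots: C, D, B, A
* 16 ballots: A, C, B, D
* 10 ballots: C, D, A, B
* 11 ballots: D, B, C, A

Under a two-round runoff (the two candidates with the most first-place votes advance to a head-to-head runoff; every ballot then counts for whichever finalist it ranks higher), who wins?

Round 1 first-place votes: A 16, B 0, C 21, D 35. D and C advance.
Runoff: D is ranked above C on 35 ballots, C above D on 37.

C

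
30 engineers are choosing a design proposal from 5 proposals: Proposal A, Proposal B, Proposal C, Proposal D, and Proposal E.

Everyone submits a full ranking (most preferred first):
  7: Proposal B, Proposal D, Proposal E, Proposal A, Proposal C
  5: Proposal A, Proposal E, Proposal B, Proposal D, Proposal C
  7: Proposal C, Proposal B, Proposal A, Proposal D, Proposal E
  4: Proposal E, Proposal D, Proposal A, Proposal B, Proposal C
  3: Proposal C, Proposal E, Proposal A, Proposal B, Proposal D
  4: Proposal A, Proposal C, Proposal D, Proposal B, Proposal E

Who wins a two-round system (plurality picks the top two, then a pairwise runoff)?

Proposal A

Round 1 first-place votes: Proposal A 9, Proposal B 7, Proposal C 10, Proposal D 0, Proposal E 4. Proposal C and Proposal A advance.
Runoff: Proposal C is ranked above Proposal A on 10 ballots, Proposal A above Proposal C on 20.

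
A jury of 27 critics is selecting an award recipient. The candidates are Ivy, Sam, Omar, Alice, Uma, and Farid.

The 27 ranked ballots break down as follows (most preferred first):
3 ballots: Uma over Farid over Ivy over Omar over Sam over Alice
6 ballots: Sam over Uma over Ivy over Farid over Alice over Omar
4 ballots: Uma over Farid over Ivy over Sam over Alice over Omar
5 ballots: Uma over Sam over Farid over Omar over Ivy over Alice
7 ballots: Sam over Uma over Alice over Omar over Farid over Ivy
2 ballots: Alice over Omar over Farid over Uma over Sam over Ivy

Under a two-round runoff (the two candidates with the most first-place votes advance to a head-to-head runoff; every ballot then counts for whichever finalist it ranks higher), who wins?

Uma

Round 1 first-place votes: Ivy 0, Sam 13, Omar 0, Alice 2, Uma 12, Farid 0. Sam and Uma advance.
Runoff: Sam is ranked above Uma on 13 ballots, Uma above Sam on 14.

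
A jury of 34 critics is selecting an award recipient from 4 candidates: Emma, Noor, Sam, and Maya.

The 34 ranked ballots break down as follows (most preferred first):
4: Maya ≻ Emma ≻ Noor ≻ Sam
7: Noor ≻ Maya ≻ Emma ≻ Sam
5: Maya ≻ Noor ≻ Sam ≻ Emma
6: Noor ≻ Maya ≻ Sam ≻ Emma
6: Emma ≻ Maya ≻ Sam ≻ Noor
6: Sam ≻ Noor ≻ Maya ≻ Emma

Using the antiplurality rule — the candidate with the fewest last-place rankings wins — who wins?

Maya

Last-place votes: Emma 17, Noor 6, Sam 11, Maya 0.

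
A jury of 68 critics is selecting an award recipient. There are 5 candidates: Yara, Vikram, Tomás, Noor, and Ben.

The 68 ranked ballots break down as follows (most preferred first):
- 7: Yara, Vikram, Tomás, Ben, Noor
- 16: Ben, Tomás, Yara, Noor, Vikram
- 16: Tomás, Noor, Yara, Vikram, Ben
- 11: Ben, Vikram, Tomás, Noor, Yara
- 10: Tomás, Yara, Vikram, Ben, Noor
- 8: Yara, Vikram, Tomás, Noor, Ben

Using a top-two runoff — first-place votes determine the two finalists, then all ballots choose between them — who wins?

Round 1 first-place votes: Yara 15, Vikram 0, Tomás 26, Noor 0, Ben 27. Ben and Tomás advance.
Runoff: Ben is ranked above Tomás on 27 ballots, Tomás above Ben on 41.

Tomás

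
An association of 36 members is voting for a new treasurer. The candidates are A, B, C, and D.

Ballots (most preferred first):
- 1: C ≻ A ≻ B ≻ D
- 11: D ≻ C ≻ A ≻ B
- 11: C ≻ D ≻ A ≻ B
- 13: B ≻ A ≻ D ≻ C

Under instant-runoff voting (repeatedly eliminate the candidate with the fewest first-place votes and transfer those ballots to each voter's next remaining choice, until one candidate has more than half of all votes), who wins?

Round 1: A 0, B 13, C 12, D 11. A eliminated.
Round 2: B 13, C 12, D 11. D eliminated.
Round 3: B 13, C 23. C has a majority (≥19).

C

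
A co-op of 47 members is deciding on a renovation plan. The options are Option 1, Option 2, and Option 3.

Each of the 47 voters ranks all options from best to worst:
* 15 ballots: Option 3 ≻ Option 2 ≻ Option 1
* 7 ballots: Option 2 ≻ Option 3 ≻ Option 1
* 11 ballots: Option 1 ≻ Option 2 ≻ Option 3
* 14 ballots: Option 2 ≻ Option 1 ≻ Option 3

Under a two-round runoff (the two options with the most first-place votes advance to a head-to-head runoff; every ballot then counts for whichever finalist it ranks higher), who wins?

Option 2

Round 1 first-place votes: Option 1 11, Option 2 21, Option 3 15. Option 2 and Option 3 advance.
Runoff: Option 2 is ranked above Option 3 on 32 ballots, Option 3 above Option 2 on 15.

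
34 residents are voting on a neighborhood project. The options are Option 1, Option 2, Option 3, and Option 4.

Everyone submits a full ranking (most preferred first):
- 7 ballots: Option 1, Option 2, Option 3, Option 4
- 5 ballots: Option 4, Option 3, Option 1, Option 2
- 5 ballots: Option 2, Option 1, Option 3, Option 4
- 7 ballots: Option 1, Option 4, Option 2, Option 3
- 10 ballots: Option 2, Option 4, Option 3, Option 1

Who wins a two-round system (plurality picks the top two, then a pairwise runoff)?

Option 1

Round 1 first-place votes: Option 1 14, Option 2 15, Option 3 0, Option 4 5. Option 2 and Option 1 advance.
Runoff: Option 2 is ranked above Option 1 on 15 ballots, Option 1 above Option 2 on 19.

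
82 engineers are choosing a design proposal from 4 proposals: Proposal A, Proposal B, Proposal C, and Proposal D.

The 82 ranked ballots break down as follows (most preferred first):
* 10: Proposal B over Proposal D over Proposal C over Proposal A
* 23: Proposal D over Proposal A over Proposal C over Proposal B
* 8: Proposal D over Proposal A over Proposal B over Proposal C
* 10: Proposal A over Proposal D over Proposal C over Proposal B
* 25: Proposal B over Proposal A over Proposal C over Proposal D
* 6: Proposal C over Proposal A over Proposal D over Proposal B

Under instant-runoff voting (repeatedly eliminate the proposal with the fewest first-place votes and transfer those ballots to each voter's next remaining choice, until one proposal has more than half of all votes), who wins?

Round 1: Proposal A 10, Proposal B 35, Proposal C 6, Proposal D 31. Proposal C eliminated.
Round 2: Proposal A 16, Proposal B 35, Proposal D 31. Proposal A eliminated.
Round 3: Proposal B 35, Proposal D 47. Proposal D has a majority (≥42).

Proposal D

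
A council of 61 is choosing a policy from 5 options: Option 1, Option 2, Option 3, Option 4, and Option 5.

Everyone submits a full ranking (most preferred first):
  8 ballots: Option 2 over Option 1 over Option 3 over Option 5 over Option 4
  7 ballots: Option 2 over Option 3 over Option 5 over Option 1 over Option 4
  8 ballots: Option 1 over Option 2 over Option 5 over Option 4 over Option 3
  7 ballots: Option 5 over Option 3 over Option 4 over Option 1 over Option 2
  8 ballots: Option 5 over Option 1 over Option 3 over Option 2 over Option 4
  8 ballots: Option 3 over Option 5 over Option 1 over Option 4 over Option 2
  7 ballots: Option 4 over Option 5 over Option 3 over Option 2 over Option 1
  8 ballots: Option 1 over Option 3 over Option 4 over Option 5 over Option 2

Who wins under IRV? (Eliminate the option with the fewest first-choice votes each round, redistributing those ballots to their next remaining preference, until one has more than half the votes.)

Round 1: Option 1 16, Option 2 15, Option 3 8, Option 4 7, Option 5 15. Option 4 eliminated.
Round 2: Option 1 16, Option 2 15, Option 3 8, Option 5 22. Option 3 eliminated.
Round 3: Option 1 16, Option 2 15, Option 5 30. Option 2 eliminated.
Round 4: Option 1 24, Option 5 37. Option 5 has a majority (≥31).

Option 5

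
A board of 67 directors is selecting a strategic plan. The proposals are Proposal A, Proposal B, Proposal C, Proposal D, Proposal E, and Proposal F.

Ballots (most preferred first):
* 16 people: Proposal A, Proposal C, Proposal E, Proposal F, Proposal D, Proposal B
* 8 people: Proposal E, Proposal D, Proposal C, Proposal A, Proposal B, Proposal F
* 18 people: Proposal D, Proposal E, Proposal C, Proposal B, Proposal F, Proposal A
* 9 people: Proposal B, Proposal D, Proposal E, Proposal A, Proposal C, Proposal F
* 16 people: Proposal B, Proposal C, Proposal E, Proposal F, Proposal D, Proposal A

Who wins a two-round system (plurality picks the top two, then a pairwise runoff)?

Round 1 first-place votes: Proposal A 16, Proposal B 25, Proposal C 0, Proposal D 18, Proposal E 8, Proposal F 0. Proposal B and Proposal D advance.
Runoff: Proposal B is ranked above Proposal D on 25 ballots, Proposal D above Proposal B on 42.

Proposal D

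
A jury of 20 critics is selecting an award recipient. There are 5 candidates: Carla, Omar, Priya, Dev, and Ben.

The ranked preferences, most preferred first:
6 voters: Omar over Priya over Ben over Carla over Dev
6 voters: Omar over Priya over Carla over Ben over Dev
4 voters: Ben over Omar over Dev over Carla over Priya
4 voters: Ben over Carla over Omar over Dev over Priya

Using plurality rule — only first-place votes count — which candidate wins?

First-place votes: Carla 0, Omar 12, Priya 0, Dev 0, Ben 8.

Omar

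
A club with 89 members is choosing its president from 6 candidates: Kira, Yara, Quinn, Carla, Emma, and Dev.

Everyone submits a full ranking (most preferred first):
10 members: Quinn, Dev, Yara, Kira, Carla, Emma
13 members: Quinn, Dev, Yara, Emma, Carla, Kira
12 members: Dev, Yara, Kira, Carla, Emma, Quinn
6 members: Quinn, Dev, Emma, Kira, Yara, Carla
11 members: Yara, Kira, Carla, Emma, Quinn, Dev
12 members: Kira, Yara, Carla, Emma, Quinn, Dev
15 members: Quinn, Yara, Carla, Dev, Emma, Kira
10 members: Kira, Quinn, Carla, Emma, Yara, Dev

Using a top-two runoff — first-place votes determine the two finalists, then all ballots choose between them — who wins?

Kira

Round 1 first-place votes: Kira 22, Yara 11, Quinn 44, Carla 0, Emma 0, Dev 12. Quinn and Kira advance.
Runoff: Quinn is ranked above Kira on 44 ballots, Kira above Quinn on 45.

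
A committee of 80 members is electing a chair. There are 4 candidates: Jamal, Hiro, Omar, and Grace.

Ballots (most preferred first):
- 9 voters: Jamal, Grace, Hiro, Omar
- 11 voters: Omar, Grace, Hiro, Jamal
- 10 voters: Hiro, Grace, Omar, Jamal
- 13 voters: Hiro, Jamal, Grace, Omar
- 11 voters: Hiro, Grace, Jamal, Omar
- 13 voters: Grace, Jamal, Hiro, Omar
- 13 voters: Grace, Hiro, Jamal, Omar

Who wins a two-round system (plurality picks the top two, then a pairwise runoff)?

Round 1 first-place votes: Jamal 9, Hiro 34, Omar 11, Grace 26. Hiro and Grace advance.
Runoff: Hiro is ranked above Grace on 34 ballots, Grace above Hiro on 46.

Grace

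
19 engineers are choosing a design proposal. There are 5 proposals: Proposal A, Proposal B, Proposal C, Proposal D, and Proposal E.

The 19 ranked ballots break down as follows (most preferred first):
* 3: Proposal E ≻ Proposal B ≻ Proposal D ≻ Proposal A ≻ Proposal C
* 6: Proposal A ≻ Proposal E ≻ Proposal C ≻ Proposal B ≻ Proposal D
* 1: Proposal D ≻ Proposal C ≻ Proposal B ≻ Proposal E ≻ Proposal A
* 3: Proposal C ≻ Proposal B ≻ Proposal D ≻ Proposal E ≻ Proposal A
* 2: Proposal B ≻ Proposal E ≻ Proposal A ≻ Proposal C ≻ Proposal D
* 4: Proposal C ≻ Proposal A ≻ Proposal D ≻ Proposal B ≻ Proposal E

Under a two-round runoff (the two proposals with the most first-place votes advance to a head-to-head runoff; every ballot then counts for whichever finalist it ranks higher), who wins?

Proposal A

Round 1 first-place votes: Proposal A 6, Proposal B 2, Proposal C 7, Proposal D 1, Proposal E 3. Proposal C and Proposal A advance.
Runoff: Proposal C is ranked above Proposal A on 8 ballots, Proposal A above Proposal C on 11.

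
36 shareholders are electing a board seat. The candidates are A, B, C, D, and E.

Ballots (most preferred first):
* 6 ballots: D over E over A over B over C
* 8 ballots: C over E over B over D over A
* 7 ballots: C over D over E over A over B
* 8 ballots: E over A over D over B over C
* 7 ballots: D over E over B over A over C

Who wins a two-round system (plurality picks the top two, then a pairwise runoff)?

Round 1 first-place votes: A 0, B 0, C 15, D 13, E 8. C and D advance.
Runoff: C is ranked above D on 15 ballots, D above C on 21.

D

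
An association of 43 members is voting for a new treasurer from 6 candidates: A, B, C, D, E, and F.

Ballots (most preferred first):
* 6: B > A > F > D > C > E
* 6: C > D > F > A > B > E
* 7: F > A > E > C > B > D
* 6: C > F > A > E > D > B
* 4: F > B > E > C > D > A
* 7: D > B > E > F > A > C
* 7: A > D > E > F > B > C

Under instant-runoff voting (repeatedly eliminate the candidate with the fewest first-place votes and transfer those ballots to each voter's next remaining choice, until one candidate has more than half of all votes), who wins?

F

Round 1: A 7, B 6, C 12, D 7, E 0, F 11. E eliminated.
Round 2: A 7, B 6, C 12, D 7, F 11. B eliminated.
Round 3: A 13, C 12, D 7, F 11. D eliminated.
Round 4: A 13, C 12, F 18. C eliminated.
Round 5: A 13, F 30. F has a majority (≥22).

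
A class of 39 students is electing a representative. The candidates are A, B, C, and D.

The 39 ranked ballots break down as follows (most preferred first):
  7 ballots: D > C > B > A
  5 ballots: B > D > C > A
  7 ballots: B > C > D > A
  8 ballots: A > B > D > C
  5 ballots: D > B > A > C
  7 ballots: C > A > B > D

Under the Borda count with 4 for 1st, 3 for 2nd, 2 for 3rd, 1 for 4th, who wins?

A: 7×1 + 5×1 + 7×1 + 8×4 + 5×2 + 7×3 = 82
B: 7×2 + 5×4 + 7×4 + 8×3 + 5×3 + 7×2 = 115
C: 7×3 + 5×2 + 7×3 + 8×1 + 5×1 + 7×4 = 93
D: 7×4 + 5×3 + 7×2 + 8×2 + 5×4 + 7×1 = 100

B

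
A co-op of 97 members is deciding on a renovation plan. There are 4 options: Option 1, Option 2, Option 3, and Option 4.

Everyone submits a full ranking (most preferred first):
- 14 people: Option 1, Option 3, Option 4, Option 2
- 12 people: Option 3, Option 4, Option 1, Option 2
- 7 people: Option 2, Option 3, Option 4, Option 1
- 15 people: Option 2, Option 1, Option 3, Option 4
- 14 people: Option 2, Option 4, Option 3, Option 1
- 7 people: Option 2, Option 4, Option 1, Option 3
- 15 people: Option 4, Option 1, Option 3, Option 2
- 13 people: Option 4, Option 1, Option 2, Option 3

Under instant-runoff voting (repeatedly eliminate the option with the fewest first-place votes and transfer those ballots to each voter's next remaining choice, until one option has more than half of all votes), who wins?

Round 1: Option 1 14, Option 2 43, Option 3 12, Option 4 28. Option 3 eliminated.
Round 2: Option 1 14, Option 2 43, Option 4 40. Option 1 eliminated.
Round 3: Option 2 43, Option 4 54. Option 4 has a majority (≥49).

Option 4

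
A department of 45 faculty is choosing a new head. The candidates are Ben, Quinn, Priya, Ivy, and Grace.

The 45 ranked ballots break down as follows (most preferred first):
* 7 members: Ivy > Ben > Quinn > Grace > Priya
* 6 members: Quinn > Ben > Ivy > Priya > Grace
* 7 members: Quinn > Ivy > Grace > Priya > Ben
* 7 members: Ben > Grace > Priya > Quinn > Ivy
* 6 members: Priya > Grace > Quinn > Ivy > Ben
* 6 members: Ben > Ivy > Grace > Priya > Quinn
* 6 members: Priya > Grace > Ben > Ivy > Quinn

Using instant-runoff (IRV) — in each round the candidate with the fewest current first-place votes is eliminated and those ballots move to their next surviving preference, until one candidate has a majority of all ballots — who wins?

Ben

Round 1: Ben 13, Quinn 13, Priya 12, Ivy 7, Grace 0. Grace eliminated.
Round 2: Ben 13, Quinn 13, Priya 12, Ivy 7. Ivy eliminated.
Round 3: Ben 20, Quinn 13, Priya 12. Priya eliminated.
Round 4: Ben 26, Quinn 19. Ben has a majority (≥23).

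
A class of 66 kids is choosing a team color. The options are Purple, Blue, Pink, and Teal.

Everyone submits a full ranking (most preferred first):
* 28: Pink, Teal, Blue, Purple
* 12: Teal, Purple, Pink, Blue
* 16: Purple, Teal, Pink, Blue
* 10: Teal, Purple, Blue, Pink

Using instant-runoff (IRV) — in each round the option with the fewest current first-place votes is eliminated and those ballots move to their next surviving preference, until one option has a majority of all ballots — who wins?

Teal

Round 1: Purple 16, Blue 0, Pink 28, Teal 22. Blue eliminated.
Round 2: Purple 16, Pink 28, Teal 22. Purple eliminated.
Round 3: Pink 28, Teal 38. Teal has a majority (≥34).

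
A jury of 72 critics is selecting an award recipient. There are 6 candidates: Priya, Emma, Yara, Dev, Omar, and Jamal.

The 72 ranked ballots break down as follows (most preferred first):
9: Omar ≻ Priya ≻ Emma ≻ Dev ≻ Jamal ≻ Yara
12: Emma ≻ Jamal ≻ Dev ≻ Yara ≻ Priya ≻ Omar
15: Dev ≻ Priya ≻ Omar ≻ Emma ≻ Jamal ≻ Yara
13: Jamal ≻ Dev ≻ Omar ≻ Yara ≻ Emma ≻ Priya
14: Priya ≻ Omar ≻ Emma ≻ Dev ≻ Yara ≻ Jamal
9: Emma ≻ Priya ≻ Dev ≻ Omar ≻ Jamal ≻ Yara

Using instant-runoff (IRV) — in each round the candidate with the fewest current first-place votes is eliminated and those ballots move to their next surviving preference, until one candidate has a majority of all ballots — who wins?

Round 1: Priya 14, Emma 21, Yara 0, Dev 15, Omar 9, Jamal 13. Yara eliminated.
Round 2: Priya 14, Emma 21, Dev 15, Omar 9, Jamal 13. Omar eliminated.
Round 3: Priya 23, Emma 21, Dev 15, Jamal 13. Jamal eliminated.
Round 4: Priya 23, Emma 21, Dev 28. Emma eliminated.
Round 5: Priya 32, Dev 40. Dev has a majority (≥37).

Dev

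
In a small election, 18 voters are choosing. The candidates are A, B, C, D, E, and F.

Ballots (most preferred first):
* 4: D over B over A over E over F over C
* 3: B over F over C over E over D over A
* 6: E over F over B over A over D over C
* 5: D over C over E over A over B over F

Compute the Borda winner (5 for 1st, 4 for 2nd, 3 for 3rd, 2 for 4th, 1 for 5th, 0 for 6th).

A: 4×3 + 3×0 + 6×2 + 5×2 = 34
B: 4×4 + 3×5 + 6×3 + 5×1 = 54
C: 4×0 + 3×3 + 6×0 + 5×4 = 29
D: 4×5 + 3×1 + 6×1 + 5×5 = 54
E: 4×2 + 3×2 + 6×5 + 5×3 = 59
F: 4×1 + 3×4 + 6×4 + 5×0 = 40

E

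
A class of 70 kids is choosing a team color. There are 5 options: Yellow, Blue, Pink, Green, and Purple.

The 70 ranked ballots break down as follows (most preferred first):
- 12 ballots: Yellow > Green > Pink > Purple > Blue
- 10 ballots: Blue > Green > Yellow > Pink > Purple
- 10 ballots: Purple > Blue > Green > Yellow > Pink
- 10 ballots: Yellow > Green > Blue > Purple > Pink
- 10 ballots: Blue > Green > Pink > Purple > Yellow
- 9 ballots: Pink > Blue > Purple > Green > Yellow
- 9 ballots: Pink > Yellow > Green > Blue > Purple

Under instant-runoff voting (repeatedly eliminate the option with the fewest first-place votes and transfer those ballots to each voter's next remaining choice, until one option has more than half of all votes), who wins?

Round 1: Yellow 22, Blue 20, Pink 18, Green 0, Purple 10. Green eliminated.
Round 2: Yellow 22, Blue 20, Pink 18, Purple 10. Purple eliminated.
Round 3: Yellow 22, Blue 30, Pink 18. Pink eliminated.
Round 4: Yellow 31, Blue 39. Blue has a majority (≥36).

Blue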